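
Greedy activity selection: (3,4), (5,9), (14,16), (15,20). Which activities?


Greedy: pick earliest-ending, then skip overlaps.
Selected (3 activities): [(3, 4), (5, 9), (14, 16)]


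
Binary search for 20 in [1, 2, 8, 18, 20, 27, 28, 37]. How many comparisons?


Search for 20:
[0,7] mid=3 arr[3]=18
[4,7] mid=5 arr[5]=27
[4,4] mid=4 arr[4]=20
Total: 3 comparisons


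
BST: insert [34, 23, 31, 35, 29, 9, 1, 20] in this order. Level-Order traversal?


Root = 34; build tree by BST insertion.
Level-Order traversal: [34, 23, 35, 9, 31, 1, 20, 29]


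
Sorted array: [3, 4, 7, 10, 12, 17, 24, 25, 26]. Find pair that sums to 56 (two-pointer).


Two pointers: lo=0, hi=8
No pair sums to 56


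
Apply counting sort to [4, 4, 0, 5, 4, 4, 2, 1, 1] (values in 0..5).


Count array: [1, 2, 1, 0, 4, 1]
Reconstruct: [0, 1, 1, 2, 4, 4, 4, 4, 5]


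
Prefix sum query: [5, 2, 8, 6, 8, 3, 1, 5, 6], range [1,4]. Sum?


Prefix sums: [0, 5, 7, 15, 21, 29, 32, 33, 38, 44]
Sum[1..4] = prefix[5] - prefix[1] = 29 - 5 = 24


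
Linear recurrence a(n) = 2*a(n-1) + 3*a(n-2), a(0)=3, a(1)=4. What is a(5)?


Build bottom-up:
...a(3)=46, a(4)=143, a(5)=2*143+3*46=424


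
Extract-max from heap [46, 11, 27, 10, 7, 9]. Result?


Max = 46
Replace root with last, heapify down
Resulting heap: [27, 11, 9, 10, 7]


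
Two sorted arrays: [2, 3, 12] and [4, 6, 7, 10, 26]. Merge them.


Compare heads, take smaller each step.
Merged: [2, 3, 4, 6, 7, 10, 12, 26]


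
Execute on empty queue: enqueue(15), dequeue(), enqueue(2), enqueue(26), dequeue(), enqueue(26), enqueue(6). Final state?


enqueue(15) -> [15]
dequeue() returns 15 -> []
enqueue(2) -> [2]
enqueue(26) -> [2, 26]
dequeue() returns 2 -> [26]
enqueue(26) -> [26, 26]
enqueue(6) -> [26, 26, 6]
Final queue (front to back): [26, 26, 6]


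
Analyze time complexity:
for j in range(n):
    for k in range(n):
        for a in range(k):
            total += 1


Per nesting level: O(n) * O(n) * O(n) [triangular over k] = O(n^3)
Complexity: O(n^3)


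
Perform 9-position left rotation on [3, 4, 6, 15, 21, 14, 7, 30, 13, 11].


Left rotate by 9: [11, 3, 4, 6, 15, 21, 14, 7, 30, 13]


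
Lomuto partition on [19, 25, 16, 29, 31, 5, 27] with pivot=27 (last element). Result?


Elements <= 27 go left of pivot.
Result: [19, 25, 16, 5, 27, 29, 31], pivot at index 4


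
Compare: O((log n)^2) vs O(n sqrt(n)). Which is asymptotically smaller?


polylogarithmic grows slower than n^1.5
O((log n)^2) is asymptotically smaller; O(n sqrt(n)) grows faster


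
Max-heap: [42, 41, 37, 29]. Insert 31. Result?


Append 31: [42, 41, 37, 29, 31]
Bubble up: no swaps needed
Result: [42, 41, 37, 29, 31]


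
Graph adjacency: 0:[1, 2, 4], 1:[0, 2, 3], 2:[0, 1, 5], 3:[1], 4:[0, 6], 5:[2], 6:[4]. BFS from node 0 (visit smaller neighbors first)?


BFS queue: start with [0]
Visit order: [0, 1, 2, 4, 3, 5, 6]


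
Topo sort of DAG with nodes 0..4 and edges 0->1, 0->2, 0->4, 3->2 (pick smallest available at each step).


Kahn's algorithm, process smallest node first
Order: [0, 1, 3, 2, 4]


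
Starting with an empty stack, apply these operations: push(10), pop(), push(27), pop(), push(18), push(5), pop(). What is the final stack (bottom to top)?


push(10) -> [10]
pop() returns 10 -> []
push(27) -> [27]
pop() returns 27 -> []
push(18) -> [18]
push(5) -> [18, 5]
pop() returns 5 -> [18]
Final stack (bottom to top): [18]


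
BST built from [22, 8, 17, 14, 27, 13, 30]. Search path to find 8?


BST root = 22
Search for 8: compare at each node
Path: [22, 8]


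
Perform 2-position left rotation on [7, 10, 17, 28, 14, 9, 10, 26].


Left rotate by 2: [17, 28, 14, 9, 10, 26, 7, 10]


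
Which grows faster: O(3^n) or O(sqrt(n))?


sublinear grows slower than exponential (base 3)
O(sqrt(n)) is asymptotically smaller; O(3^n) grows faster


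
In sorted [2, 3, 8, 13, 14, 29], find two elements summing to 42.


Two pointers: lo=0, hi=5
Found pair: (13, 29) summing to 42


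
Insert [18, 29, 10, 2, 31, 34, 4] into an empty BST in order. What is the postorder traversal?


Root = 18; build tree by BST insertion.
Postorder traversal: [4, 2, 10, 34, 31, 29, 18]


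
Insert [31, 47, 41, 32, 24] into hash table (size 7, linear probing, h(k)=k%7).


Insertions: 31->slot 3; 47->slot 5; 41->slot 6; 32->slot 4; 24->slot 0
Table: [24, None, None, 31, 32, 47, 41]


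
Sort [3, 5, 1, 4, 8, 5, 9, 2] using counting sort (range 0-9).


Count array: [0, 1, 1, 1, 1, 2, 0, 0, 1, 1]
Reconstruct: [1, 2, 3, 4, 5, 5, 8, 9]


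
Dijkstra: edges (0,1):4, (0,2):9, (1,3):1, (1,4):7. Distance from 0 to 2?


Dijkstra from 0:
Distances: {0: 0, 1: 4, 2: 9, 3: 5, 4: 11}
Shortest distance to 2 = 9, path = [0, 2]


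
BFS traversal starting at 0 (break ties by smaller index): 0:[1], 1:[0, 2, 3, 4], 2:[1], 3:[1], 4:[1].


BFS queue: start with [0]
Visit order: [0, 1, 2, 3, 4]


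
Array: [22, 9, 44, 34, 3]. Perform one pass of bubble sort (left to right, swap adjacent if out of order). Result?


After one pass: [9, 22, 34, 3, 44]


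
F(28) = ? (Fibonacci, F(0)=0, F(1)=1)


F(n)=F(n-1)+F(n-2)
...F(26)=121393, F(27)=196418, F(28)=317811


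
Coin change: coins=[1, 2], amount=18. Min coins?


dp[0]=0; dp[i]=1+min(dp[i-c] for c in coins)
...dp[13]=7, dp[14]=7, dp[15]=8, dp[16]=8, dp[17]=9, dp[18]=9
Minimum coins for 18 = 9


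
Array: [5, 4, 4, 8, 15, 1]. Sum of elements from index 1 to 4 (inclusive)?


Prefix sums: [0, 5, 9, 13, 21, 36, 37]
Sum[1..4] = prefix[5] - prefix[1] = 36 - 5 = 31


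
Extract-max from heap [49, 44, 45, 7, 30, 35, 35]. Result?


Max = 49
Replace root with last, heapify down
Resulting heap: [45, 44, 35, 7, 30, 35]


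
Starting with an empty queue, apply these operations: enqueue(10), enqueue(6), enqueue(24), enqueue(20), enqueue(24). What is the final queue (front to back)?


enqueue(10) -> [10]
enqueue(6) -> [10, 6]
enqueue(24) -> [10, 6, 24]
enqueue(20) -> [10, 6, 24, 20]
enqueue(24) -> [10, 6, 24, 20, 24]
Final queue (front to back): [10, 6, 24, 20, 24]


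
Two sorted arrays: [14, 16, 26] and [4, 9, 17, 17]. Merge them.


Compare heads, take smaller each step.
Merged: [4, 9, 14, 16, 17, 17, 26]


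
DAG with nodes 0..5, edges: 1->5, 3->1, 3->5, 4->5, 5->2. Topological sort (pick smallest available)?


Kahn's algorithm, process smallest node first
Order: [0, 3, 1, 4, 5, 2]


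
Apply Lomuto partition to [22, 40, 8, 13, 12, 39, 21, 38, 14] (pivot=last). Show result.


Elements <= 14 go left of pivot.
Result: [8, 13, 12, 14, 22, 39, 21, 38, 40], pivot at index 3


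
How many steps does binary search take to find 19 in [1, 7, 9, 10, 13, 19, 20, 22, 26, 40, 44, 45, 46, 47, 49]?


Search for 19:
[0,14] mid=7 arr[7]=22
[0,6] mid=3 arr[3]=10
[4,6] mid=5 arr[5]=19
Total: 3 comparisons


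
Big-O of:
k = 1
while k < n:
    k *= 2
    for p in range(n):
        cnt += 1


Per nesting level: O(log n) * O(n) = O(n log n)
Complexity: O(n log n)


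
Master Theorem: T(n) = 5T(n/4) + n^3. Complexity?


a=5, b=4, c=3. log_4(5)=1.161 < c=3. Case 3: O(n^c) = O(n^3)
Complexity: O(n^3)


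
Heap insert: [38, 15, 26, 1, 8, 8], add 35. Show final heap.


Append 35: [38, 15, 26, 1, 8, 8, 35]
Bubble up: swap idx 6(35) with idx 2(26)
Result: [38, 15, 35, 1, 8, 8, 26]


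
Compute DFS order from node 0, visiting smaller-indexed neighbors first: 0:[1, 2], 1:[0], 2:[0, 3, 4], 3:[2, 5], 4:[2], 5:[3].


DFS stack-based: start with [0]
Visit order: [0, 1, 2, 3, 5, 4]


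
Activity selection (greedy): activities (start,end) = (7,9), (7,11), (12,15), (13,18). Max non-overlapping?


Greedy: pick earliest-ending, then skip overlaps.
Selected (2 activities): [(7, 9), (12, 15)]


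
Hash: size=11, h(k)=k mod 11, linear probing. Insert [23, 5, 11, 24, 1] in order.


Insertions: 23->slot 1; 5->slot 5; 11->slot 0; 24->slot 2; 1->slot 3
Table: [11, 23, 24, 1, None, 5, None, None, None, None, None]


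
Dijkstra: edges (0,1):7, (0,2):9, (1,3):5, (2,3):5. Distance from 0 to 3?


Dijkstra from 0:
Distances: {0: 0, 1: 7, 2: 9, 3: 12}
Shortest distance to 3 = 12, path = [0, 1, 3]


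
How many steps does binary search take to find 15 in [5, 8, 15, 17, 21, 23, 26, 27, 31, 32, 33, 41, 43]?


Search for 15:
[0,12] mid=6 arr[6]=26
[0,5] mid=2 arr[2]=15
Total: 2 comparisons


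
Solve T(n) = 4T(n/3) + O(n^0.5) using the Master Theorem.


a=4, b=3, c=0.5. log_3(4)=1.262 > c=0.5. Case 1: O(n^log_b(a)) = O(n^1.262)
Complexity: O(n^1.262)


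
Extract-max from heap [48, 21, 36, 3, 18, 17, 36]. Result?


Max = 48
Replace root with last, heapify down
Resulting heap: [36, 21, 36, 3, 18, 17]


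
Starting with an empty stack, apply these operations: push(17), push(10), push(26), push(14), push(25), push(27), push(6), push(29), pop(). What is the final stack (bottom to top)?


push(17) -> [17]
push(10) -> [17, 10]
push(26) -> [17, 10, 26]
push(14) -> [17, 10, 26, 14]
push(25) -> [17, 10, 26, 14, 25]
push(27) -> [17, 10, 26, 14, 25, 27]
push(6) -> [17, 10, 26, 14, 25, 27, 6]
push(29) -> [17, 10, 26, 14, 25, 27, 6, 29]
pop() returns 29 -> [17, 10, 26, 14, 25, 27, 6]
Final stack (bottom to top): [17, 10, 26, 14, 25, 27, 6]


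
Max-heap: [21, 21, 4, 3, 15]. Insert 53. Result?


Append 53: [21, 21, 4, 3, 15, 53]
Bubble up: swap idx 5(53) with idx 2(4); swap idx 2(53) with idx 0(21)
Result: [53, 21, 21, 3, 15, 4]


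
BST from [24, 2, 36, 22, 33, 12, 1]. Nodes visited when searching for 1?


BST root = 24
Search for 1: compare at each node
Path: [24, 2, 1]


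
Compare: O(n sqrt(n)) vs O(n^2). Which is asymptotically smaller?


n^1.5 grows slower than quadratic
O(n sqrt(n)) is asymptotically smaller; O(n^2) grows faster


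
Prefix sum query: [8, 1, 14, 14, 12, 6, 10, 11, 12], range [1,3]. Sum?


Prefix sums: [0, 8, 9, 23, 37, 49, 55, 65, 76, 88]
Sum[1..3] = prefix[4] - prefix[1] = 37 - 8 = 29


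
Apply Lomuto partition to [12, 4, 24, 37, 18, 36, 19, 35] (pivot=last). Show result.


Elements <= 35 go left of pivot.
Result: [12, 4, 24, 18, 19, 35, 37, 36], pivot at index 5


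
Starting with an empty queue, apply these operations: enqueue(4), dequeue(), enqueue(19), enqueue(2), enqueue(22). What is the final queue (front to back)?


enqueue(4) -> [4]
dequeue() returns 4 -> []
enqueue(19) -> [19]
enqueue(2) -> [19, 2]
enqueue(22) -> [19, 2, 22]
Final queue (front to back): [19, 2, 22]


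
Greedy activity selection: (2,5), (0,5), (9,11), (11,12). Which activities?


Greedy: pick earliest-ending, then skip overlaps.
Selected (3 activities): [(2, 5), (9, 11), (11, 12)]


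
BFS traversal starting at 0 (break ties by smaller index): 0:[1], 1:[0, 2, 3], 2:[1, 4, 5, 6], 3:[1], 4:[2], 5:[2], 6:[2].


BFS queue: start with [0]
Visit order: [0, 1, 2, 3, 4, 5, 6]


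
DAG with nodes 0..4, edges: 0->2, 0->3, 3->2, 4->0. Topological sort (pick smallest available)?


Kahn's algorithm, process smallest node first
Order: [1, 4, 0, 3, 2]


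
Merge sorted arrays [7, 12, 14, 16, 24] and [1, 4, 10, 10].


Compare heads, take smaller each step.
Merged: [1, 4, 7, 10, 10, 12, 14, 16, 24]


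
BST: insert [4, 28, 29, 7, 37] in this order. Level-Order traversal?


Root = 4; build tree by BST insertion.
Level-Order traversal: [4, 28, 7, 29, 37]


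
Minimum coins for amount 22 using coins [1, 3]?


dp[0]=0; dp[i]=1+min(dp[i-c] for c in coins)
...dp[17]=7, dp[18]=6, dp[19]=7, dp[20]=8, dp[21]=7, dp[22]=8
Minimum coins for 22 = 8


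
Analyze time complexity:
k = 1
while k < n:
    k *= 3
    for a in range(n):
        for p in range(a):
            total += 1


Per nesting level: O(log n) * O(n) * O(n) [triangular over a] = O(n^2 log n)
Complexity: O(n^2 log n)


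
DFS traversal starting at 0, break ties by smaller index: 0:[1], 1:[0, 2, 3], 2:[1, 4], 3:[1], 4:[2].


DFS stack-based: start with [0]
Visit order: [0, 1, 2, 4, 3]


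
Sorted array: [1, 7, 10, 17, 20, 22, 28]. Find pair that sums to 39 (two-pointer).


Two pointers: lo=0, hi=6
Found pair: (17, 22) summing to 39


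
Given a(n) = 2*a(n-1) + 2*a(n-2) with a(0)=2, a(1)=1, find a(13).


Build bottom-up:
...a(11)=45024, a(12)=123008, a(13)=2*123008+2*45024=336064


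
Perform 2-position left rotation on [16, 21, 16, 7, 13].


Left rotate by 2: [16, 7, 13, 16, 21]


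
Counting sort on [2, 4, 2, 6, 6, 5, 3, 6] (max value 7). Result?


Count array: [0, 0, 2, 1, 1, 1, 3, 0]
Reconstruct: [2, 2, 3, 4, 5, 6, 6, 6]


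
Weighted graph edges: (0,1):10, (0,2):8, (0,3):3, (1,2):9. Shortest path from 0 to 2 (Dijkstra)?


Dijkstra from 0:
Distances: {0: 0, 1: 10, 2: 8, 3: 3}
Shortest distance to 2 = 8, path = [0, 2]


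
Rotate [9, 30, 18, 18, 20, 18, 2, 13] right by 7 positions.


Right rotate by 7: [30, 18, 18, 20, 18, 2, 13, 9]


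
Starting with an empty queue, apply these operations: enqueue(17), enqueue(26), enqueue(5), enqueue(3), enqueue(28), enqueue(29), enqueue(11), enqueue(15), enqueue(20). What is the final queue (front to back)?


enqueue(17) -> [17]
enqueue(26) -> [17, 26]
enqueue(5) -> [17, 26, 5]
enqueue(3) -> [17, 26, 5, 3]
enqueue(28) -> [17, 26, 5, 3, 28]
enqueue(29) -> [17, 26, 5, 3, 28, 29]
enqueue(11) -> [17, 26, 5, 3, 28, 29, 11]
enqueue(15) -> [17, 26, 5, 3, 28, 29, 11, 15]
enqueue(20) -> [17, 26, 5, 3, 28, 29, 11, 15, 20]
Final queue (front to back): [17, 26, 5, 3, 28, 29, 11, 15, 20]


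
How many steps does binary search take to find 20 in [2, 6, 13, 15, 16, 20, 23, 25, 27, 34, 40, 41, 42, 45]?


Search for 20:
[0,13] mid=6 arr[6]=23
[0,5] mid=2 arr[2]=13
[3,5] mid=4 arr[4]=16
[5,5] mid=5 arr[5]=20
Total: 4 comparisons


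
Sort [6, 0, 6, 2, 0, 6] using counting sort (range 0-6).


Count array: [2, 0, 1, 0, 0, 0, 3]
Reconstruct: [0, 0, 2, 6, 6, 6]


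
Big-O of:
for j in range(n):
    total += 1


Per nesting level: O(n) = O(n)
Complexity: O(n)


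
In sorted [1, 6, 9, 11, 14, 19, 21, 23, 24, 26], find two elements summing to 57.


Two pointers: lo=0, hi=9
No pair sums to 57


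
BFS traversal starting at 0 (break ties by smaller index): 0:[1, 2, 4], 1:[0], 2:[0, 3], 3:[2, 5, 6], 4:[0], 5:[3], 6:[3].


BFS queue: start with [0]
Visit order: [0, 1, 2, 4, 3, 5, 6]


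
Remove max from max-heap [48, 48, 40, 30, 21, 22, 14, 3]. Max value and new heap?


Max = 48
Replace root with last, heapify down
Resulting heap: [48, 30, 40, 3, 21, 22, 14]


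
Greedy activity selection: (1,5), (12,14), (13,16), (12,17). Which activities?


Greedy: pick earliest-ending, then skip overlaps.
Selected (2 activities): [(1, 5), (12, 14)]


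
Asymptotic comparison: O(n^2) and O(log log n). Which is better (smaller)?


double-logarithmic grows slower than quadratic
O(log log n) is asymptotically smaller; O(n^2) grows faster


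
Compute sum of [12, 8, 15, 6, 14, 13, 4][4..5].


Prefix sums: [0, 12, 20, 35, 41, 55, 68, 72]
Sum[4..5] = prefix[6] - prefix[4] = 68 - 41 = 27


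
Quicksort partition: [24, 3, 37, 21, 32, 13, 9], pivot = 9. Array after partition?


Elements <= 9 go left of pivot.
Result: [3, 9, 37, 21, 32, 13, 24], pivot at index 1


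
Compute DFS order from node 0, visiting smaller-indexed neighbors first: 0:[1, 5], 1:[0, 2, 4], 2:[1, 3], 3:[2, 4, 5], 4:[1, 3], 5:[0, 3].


DFS stack-based: start with [0]
Visit order: [0, 1, 2, 3, 4, 5]


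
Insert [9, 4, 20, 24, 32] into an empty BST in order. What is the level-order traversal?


Root = 9; build tree by BST insertion.
Level-Order traversal: [9, 4, 20, 24, 32]


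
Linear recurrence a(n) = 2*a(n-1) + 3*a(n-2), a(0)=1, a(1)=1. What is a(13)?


Build bottom-up:
...a(11)=88573, a(12)=265721, a(13)=2*265721+3*88573=797161


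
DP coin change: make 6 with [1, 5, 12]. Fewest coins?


dp[0]=0; dp[i]=1+min(dp[i-c] for c in coins)
...dp[1]=1, dp[2]=2, dp[3]=3, dp[4]=4, dp[5]=1, dp[6]=2
Minimum coins for 6 = 2


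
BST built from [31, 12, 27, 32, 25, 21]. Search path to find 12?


BST root = 31
Search for 12: compare at each node
Path: [31, 12]


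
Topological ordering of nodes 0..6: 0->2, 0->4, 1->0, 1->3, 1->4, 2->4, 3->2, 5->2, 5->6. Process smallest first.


Kahn's algorithm, process smallest node first
Order: [1, 0, 3, 5, 2, 4, 6]


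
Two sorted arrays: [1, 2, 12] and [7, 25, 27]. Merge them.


Compare heads, take smaller each step.
Merged: [1, 2, 7, 12, 25, 27]


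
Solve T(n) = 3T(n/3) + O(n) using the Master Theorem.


a=3, b=3, c=1. log_3(3)=1 = c=1. Case 2: O(n^c log n) = O(n log n)
Complexity: O(n log n)


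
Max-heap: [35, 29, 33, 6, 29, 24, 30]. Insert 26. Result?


Append 26: [35, 29, 33, 6, 29, 24, 30, 26]
Bubble up: swap idx 7(26) with idx 3(6)
Result: [35, 29, 33, 26, 29, 24, 30, 6]


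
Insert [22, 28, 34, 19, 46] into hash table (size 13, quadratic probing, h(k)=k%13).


Insertions: 22->slot 9; 28->slot 2; 34->slot 8; 19->slot 6; 46->slot 7
Table: [None, None, 28, None, None, None, 19, 46, 34, 22, None, None, None]


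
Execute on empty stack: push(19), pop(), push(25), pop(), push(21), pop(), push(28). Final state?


push(19) -> [19]
pop() returns 19 -> []
push(25) -> [25]
pop() returns 25 -> []
push(21) -> [21]
pop() returns 21 -> []
push(28) -> [28]
Final stack (bottom to top): [28]


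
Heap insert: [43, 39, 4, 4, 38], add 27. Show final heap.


Append 27: [43, 39, 4, 4, 38, 27]
Bubble up: swap idx 5(27) with idx 2(4)
Result: [43, 39, 27, 4, 38, 4]


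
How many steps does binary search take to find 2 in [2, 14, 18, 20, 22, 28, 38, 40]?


Search for 2:
[0,7] mid=3 arr[3]=20
[0,2] mid=1 arr[1]=14
[0,0] mid=0 arr[0]=2
Total: 3 comparisons


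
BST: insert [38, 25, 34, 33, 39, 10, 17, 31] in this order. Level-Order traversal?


Root = 38; build tree by BST insertion.
Level-Order traversal: [38, 25, 39, 10, 34, 17, 33, 31]


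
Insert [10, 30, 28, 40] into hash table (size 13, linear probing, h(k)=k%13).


Insertions: 10->slot 10; 30->slot 4; 28->slot 2; 40->slot 1
Table: [None, 40, 28, None, 30, None, None, None, None, None, 10, None, None]


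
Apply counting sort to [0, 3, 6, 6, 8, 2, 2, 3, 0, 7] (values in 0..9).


Count array: [2, 0, 2, 2, 0, 0, 2, 1, 1, 0]
Reconstruct: [0, 0, 2, 2, 3, 3, 6, 6, 7, 8]


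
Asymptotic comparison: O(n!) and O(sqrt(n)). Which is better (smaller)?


sublinear grows slower than factorial
O(sqrt(n)) is asymptotically smaller; O(n!) grows faster


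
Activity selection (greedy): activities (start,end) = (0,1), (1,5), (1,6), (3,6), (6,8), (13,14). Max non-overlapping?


Greedy: pick earliest-ending, then skip overlaps.
Selected (4 activities): [(0, 1), (1, 5), (6, 8), (13, 14)]


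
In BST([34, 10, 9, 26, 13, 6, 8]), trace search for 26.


BST root = 34
Search for 26: compare at each node
Path: [34, 10, 26]


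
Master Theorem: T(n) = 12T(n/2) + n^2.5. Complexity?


a=12, b=2, c=2.5. log_2(12)=3.585 > c=2.5. Case 1: O(n^log_b(a)) = O(n^3.585)
Complexity: O(n^3.585)


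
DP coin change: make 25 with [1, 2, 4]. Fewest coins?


dp[0]=0; dp[i]=1+min(dp[i-c] for c in coins)
...dp[20]=5, dp[21]=6, dp[22]=6, dp[23]=7, dp[24]=6, dp[25]=7
Minimum coins for 25 = 7


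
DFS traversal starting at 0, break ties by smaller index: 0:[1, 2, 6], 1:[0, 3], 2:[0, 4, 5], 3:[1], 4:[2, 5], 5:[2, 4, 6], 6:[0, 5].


DFS stack-based: start with [0]
Visit order: [0, 1, 3, 2, 4, 5, 6]


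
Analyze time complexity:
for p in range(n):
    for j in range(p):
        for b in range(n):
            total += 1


Per nesting level: O(n) * O(n) [triangular over p] * O(n) = O(n^3)
Complexity: O(n^3)


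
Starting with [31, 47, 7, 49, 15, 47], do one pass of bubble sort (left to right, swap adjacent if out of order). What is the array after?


After one pass: [31, 7, 47, 15, 47, 49]


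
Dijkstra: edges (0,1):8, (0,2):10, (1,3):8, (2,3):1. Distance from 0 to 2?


Dijkstra from 0:
Distances: {0: 0, 1: 8, 2: 10, 3: 11}
Shortest distance to 2 = 10, path = [0, 2]


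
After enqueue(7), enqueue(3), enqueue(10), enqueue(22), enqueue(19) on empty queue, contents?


enqueue(7) -> [7]
enqueue(3) -> [7, 3]
enqueue(10) -> [7, 3, 10]
enqueue(22) -> [7, 3, 10, 22]
enqueue(19) -> [7, 3, 10, 22, 19]
Final queue (front to back): [7, 3, 10, 22, 19]


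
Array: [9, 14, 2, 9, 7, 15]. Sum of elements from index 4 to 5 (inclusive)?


Prefix sums: [0, 9, 23, 25, 34, 41, 56]
Sum[4..5] = prefix[6] - prefix[4] = 56 - 34 = 22


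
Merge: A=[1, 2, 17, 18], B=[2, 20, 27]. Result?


Compare heads, take smaller each step.
Merged: [1, 2, 2, 17, 18, 20, 27]


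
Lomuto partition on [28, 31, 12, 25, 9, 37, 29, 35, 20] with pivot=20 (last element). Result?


Elements <= 20 go left of pivot.
Result: [12, 9, 20, 25, 31, 37, 29, 35, 28], pivot at index 2


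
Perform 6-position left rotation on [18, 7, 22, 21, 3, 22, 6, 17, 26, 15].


Left rotate by 6: [6, 17, 26, 15, 18, 7, 22, 21, 3, 22]


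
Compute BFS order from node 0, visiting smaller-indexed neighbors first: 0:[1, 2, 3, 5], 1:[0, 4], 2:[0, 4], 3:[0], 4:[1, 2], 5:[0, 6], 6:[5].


BFS queue: start with [0]
Visit order: [0, 1, 2, 3, 5, 4, 6]


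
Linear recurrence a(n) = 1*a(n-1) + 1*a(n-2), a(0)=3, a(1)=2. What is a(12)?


Build bottom-up:
...a(10)=212, a(11)=343, a(12)=1*343+1*212=555


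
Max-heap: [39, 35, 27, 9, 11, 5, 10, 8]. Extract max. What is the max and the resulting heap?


Max = 39
Replace root with last, heapify down
Resulting heap: [35, 11, 27, 9, 8, 5, 10]


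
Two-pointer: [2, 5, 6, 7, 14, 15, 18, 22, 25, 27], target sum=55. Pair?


Two pointers: lo=0, hi=9
No pair sums to 55


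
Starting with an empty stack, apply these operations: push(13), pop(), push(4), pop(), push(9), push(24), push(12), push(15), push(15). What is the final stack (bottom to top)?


push(13) -> [13]
pop() returns 13 -> []
push(4) -> [4]
pop() returns 4 -> []
push(9) -> [9]
push(24) -> [9, 24]
push(12) -> [9, 24, 12]
push(15) -> [9, 24, 12, 15]
push(15) -> [9, 24, 12, 15, 15]
Final stack (bottom to top): [9, 24, 12, 15, 15]


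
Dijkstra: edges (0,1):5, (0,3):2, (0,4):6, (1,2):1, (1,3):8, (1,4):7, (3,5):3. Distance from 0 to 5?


Dijkstra from 0:
Distances: {0: 0, 1: 5, 2: 6, 3: 2, 4: 6, 5: 5}
Shortest distance to 5 = 5, path = [0, 3, 5]


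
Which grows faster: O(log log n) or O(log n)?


double-logarithmic grows slower than logarithmic
O(log log n) is asymptotically smaller; O(log n) grows faster


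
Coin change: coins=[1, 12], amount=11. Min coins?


dp[0]=0; dp[i]=1+min(dp[i-c] for c in coins)
...dp[6]=6, dp[7]=7, dp[8]=8, dp[9]=9, dp[10]=10, dp[11]=11
Minimum coins for 11 = 11


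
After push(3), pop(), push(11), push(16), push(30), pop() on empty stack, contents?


push(3) -> [3]
pop() returns 3 -> []
push(11) -> [11]
push(16) -> [11, 16]
push(30) -> [11, 16, 30]
pop() returns 30 -> [11, 16]
Final stack (bottom to top): [11, 16]


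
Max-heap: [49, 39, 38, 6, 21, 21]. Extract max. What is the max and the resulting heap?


Max = 49
Replace root with last, heapify down
Resulting heap: [39, 21, 38, 6, 21]


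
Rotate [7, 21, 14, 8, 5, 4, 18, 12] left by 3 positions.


Left rotate by 3: [8, 5, 4, 18, 12, 7, 21, 14]


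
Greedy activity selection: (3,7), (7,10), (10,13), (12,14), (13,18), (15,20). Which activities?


Greedy: pick earliest-ending, then skip overlaps.
Selected (4 activities): [(3, 7), (7, 10), (10, 13), (13, 18)]


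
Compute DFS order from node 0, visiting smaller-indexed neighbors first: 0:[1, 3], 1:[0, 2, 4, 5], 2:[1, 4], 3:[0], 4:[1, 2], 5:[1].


DFS stack-based: start with [0]
Visit order: [0, 1, 2, 4, 5, 3]


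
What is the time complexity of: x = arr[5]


Analysis: constant-time operation, no loop
Complexity: O(1)


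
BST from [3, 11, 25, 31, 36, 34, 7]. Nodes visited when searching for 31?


BST root = 3
Search for 31: compare at each node
Path: [3, 11, 25, 31]


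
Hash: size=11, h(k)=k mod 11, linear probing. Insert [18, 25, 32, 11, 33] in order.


Insertions: 18->slot 7; 25->slot 3; 32->slot 10; 11->slot 0; 33->slot 1
Table: [11, 33, None, 25, None, None, None, 18, None, None, 32]


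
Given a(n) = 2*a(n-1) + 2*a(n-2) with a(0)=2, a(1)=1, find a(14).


Build bottom-up:
...a(12)=123008, a(13)=336064, a(14)=2*336064+2*123008=918144


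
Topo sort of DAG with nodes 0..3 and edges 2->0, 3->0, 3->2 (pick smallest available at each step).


Kahn's algorithm, process smallest node first
Order: [1, 3, 2, 0]


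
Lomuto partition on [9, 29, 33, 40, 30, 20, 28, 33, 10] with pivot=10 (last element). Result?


Elements <= 10 go left of pivot.
Result: [9, 10, 33, 40, 30, 20, 28, 33, 29], pivot at index 1


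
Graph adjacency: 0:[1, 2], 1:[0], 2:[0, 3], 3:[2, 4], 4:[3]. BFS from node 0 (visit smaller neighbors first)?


BFS queue: start with [0]
Visit order: [0, 1, 2, 3, 4]


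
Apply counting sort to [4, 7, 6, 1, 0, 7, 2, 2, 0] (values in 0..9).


Count array: [2, 1, 2, 0, 1, 0, 1, 2, 0, 0]
Reconstruct: [0, 0, 1, 2, 2, 4, 6, 7, 7]


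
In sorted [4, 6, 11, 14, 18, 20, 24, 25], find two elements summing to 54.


Two pointers: lo=0, hi=7
No pair sums to 54


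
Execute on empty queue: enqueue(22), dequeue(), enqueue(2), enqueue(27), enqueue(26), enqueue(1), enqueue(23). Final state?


enqueue(22) -> [22]
dequeue() returns 22 -> []
enqueue(2) -> [2]
enqueue(27) -> [2, 27]
enqueue(26) -> [2, 27, 26]
enqueue(1) -> [2, 27, 26, 1]
enqueue(23) -> [2, 27, 26, 1, 23]
Final queue (front to back): [2, 27, 26, 1, 23]


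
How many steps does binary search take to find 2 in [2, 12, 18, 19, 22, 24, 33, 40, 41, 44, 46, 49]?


Search for 2:
[0,11] mid=5 arr[5]=24
[0,4] mid=2 arr[2]=18
[0,1] mid=0 arr[0]=2
Total: 3 comparisons


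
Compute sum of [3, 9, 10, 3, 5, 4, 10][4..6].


Prefix sums: [0, 3, 12, 22, 25, 30, 34, 44]
Sum[4..6] = prefix[7] - prefix[4] = 44 - 25 = 19


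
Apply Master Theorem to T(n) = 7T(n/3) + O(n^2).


a=7, b=3, c=2. log_3(7)=1.771 < c=2. Case 3: O(n^c) = O(n^2)
Complexity: O(n^2)


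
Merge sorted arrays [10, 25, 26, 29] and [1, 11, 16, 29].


Compare heads, take smaller each step.
Merged: [1, 10, 11, 16, 25, 26, 29, 29]


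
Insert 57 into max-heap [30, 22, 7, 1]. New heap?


Append 57: [30, 22, 7, 1, 57]
Bubble up: swap idx 4(57) with idx 1(22); swap idx 1(57) with idx 0(30)
Result: [57, 30, 7, 1, 22]


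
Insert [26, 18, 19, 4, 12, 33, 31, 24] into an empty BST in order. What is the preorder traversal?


Root = 26; build tree by BST insertion.
Preorder traversal: [26, 18, 4, 12, 19, 24, 33, 31]


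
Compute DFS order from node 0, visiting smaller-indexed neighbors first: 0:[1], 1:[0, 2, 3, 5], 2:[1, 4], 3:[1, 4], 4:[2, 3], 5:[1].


DFS stack-based: start with [0]
Visit order: [0, 1, 2, 4, 3, 5]


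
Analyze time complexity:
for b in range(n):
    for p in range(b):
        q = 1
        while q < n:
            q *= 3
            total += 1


Per nesting level: O(n) * O(n) [triangular over b] * O(log n) = O(n^2 log n)
Complexity: O(n^2 log n)


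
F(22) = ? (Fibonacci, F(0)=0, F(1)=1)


F(n)=F(n-1)+F(n-2)
...F(20)=6765, F(21)=10946, F(22)=17711


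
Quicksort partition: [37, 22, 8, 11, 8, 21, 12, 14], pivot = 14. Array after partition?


Elements <= 14 go left of pivot.
Result: [8, 11, 8, 12, 14, 21, 22, 37], pivot at index 4


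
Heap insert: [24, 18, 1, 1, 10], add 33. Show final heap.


Append 33: [24, 18, 1, 1, 10, 33]
Bubble up: swap idx 5(33) with idx 2(1); swap idx 2(33) with idx 0(24)
Result: [33, 18, 24, 1, 10, 1]


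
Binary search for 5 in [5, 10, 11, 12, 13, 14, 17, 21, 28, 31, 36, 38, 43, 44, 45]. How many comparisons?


Search for 5:
[0,14] mid=7 arr[7]=21
[0,6] mid=3 arr[3]=12
[0,2] mid=1 arr[1]=10
[0,0] mid=0 arr[0]=5
Total: 4 comparisons


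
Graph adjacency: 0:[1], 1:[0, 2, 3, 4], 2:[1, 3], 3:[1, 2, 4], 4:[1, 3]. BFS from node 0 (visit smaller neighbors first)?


BFS queue: start with [0]
Visit order: [0, 1, 2, 3, 4]


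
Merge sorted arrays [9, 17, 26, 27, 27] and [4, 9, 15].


Compare heads, take smaller each step.
Merged: [4, 9, 9, 15, 17, 26, 27, 27]


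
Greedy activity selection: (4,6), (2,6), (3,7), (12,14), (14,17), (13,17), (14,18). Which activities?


Greedy: pick earliest-ending, then skip overlaps.
Selected (3 activities): [(4, 6), (12, 14), (14, 17)]


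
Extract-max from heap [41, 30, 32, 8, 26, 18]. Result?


Max = 41
Replace root with last, heapify down
Resulting heap: [32, 30, 18, 8, 26]


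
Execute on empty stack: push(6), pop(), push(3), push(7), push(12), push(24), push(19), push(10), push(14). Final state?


push(6) -> [6]
pop() returns 6 -> []
push(3) -> [3]
push(7) -> [3, 7]
push(12) -> [3, 7, 12]
push(24) -> [3, 7, 12, 24]
push(19) -> [3, 7, 12, 24, 19]
push(10) -> [3, 7, 12, 24, 19, 10]
push(14) -> [3, 7, 12, 24, 19, 10, 14]
Final stack (bottom to top): [3, 7, 12, 24, 19, 10, 14]


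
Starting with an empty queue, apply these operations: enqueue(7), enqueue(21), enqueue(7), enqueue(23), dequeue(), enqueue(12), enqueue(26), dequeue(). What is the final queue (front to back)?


enqueue(7) -> [7]
enqueue(21) -> [7, 21]
enqueue(7) -> [7, 21, 7]
enqueue(23) -> [7, 21, 7, 23]
dequeue() returns 7 -> [21, 7, 23]
enqueue(12) -> [21, 7, 23, 12]
enqueue(26) -> [21, 7, 23, 12, 26]
dequeue() returns 21 -> [7, 23, 12, 26]
Final queue (front to back): [7, 23, 12, 26]


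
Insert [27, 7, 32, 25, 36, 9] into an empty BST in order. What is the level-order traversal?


Root = 27; build tree by BST insertion.
Level-Order traversal: [27, 7, 32, 25, 36, 9]


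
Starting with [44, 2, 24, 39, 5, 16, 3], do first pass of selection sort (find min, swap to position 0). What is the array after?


After one pass: [2, 44, 24, 39, 5, 16, 3]


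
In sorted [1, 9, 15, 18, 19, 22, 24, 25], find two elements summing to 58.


Two pointers: lo=0, hi=7
No pair sums to 58


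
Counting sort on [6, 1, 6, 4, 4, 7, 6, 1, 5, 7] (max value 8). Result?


Count array: [0, 2, 0, 0, 2, 1, 3, 2, 0]
Reconstruct: [1, 1, 4, 4, 5, 6, 6, 6, 7, 7]


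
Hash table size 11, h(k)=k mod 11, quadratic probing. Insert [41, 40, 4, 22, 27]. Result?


Insertions: 41->slot 8; 40->slot 7; 4->slot 4; 22->slot 0; 27->slot 5
Table: [22, None, None, None, 4, 27, None, 40, 41, None, None]


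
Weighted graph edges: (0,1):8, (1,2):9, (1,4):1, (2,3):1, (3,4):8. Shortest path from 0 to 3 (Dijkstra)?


Dijkstra from 0:
Distances: {0: 0, 1: 8, 2: 17, 3: 17, 4: 9}
Shortest distance to 3 = 17, path = [0, 1, 4, 3]


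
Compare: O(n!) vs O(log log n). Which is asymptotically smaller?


double-logarithmic grows slower than factorial
O(log log n) is asymptotically smaller; O(n!) grows faster


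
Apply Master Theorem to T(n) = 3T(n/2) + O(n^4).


a=3, b=2, c=4. log_2(3)=1.585 < c=4. Case 3: O(n^c) = O(n^4)
Complexity: O(n^4)


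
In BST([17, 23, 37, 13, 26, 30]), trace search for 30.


BST root = 17
Search for 30: compare at each node
Path: [17, 23, 37, 26, 30]


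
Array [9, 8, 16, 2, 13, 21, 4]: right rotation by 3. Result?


Right rotate by 3: [13, 21, 4, 9, 8, 16, 2]


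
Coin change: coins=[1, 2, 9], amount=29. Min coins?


dp[0]=0; dp[i]=1+min(dp[i-c] for c in coins)
...dp[24]=5, dp[25]=6, dp[26]=6, dp[27]=3, dp[28]=4, dp[29]=4
Minimum coins for 29 = 4


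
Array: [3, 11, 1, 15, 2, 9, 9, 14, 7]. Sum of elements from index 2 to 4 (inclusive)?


Prefix sums: [0, 3, 14, 15, 30, 32, 41, 50, 64, 71]
Sum[2..4] = prefix[5] - prefix[2] = 32 - 14 = 18


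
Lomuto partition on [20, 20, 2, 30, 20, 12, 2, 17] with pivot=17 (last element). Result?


Elements <= 17 go left of pivot.
Result: [2, 12, 2, 17, 20, 20, 20, 30], pivot at index 3


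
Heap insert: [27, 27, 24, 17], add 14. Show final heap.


Append 14: [27, 27, 24, 17, 14]
Bubble up: no swaps needed
Result: [27, 27, 24, 17, 14]


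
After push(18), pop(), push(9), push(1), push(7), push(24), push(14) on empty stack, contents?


push(18) -> [18]
pop() returns 18 -> []
push(9) -> [9]
push(1) -> [9, 1]
push(7) -> [9, 1, 7]
push(24) -> [9, 1, 7, 24]
push(14) -> [9, 1, 7, 24, 14]
Final stack (bottom to top): [9, 1, 7, 24, 14]


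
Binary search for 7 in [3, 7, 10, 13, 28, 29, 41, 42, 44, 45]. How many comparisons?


Search for 7:
[0,9] mid=4 arr[4]=28
[0,3] mid=1 arr[1]=7
Total: 2 comparisons


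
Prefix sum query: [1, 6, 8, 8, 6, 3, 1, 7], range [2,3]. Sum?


Prefix sums: [0, 1, 7, 15, 23, 29, 32, 33, 40]
Sum[2..3] = prefix[4] - prefix[2] = 23 - 7 = 16


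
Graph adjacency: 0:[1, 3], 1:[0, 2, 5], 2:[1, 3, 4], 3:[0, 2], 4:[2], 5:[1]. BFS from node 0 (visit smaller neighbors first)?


BFS queue: start with [0]
Visit order: [0, 1, 3, 2, 5, 4]


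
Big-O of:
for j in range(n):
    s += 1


Per nesting level: O(n) = O(n)
Complexity: O(n)


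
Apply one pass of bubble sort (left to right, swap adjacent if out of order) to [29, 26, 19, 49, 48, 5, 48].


After one pass: [26, 19, 29, 48, 5, 48, 49]


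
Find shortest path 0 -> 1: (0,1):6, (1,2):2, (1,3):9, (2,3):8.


Dijkstra from 0:
Distances: {0: 0, 1: 6, 2: 8, 3: 15}
Shortest distance to 1 = 6, path = [0, 1]


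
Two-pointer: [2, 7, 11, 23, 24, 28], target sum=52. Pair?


Two pointers: lo=0, hi=5
Found pair: (24, 28) summing to 52


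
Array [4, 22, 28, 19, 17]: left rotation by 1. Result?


Left rotate by 1: [22, 28, 19, 17, 4]


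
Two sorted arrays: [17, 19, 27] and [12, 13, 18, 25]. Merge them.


Compare heads, take smaller each step.
Merged: [12, 13, 17, 18, 19, 25, 27]


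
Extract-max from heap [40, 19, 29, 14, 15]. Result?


Max = 40
Replace root with last, heapify down
Resulting heap: [29, 19, 15, 14]


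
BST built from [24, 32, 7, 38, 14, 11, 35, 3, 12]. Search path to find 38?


BST root = 24
Search for 38: compare at each node
Path: [24, 32, 38]


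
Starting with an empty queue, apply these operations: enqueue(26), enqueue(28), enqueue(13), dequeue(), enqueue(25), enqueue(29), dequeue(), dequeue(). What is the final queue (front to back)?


enqueue(26) -> [26]
enqueue(28) -> [26, 28]
enqueue(13) -> [26, 28, 13]
dequeue() returns 26 -> [28, 13]
enqueue(25) -> [28, 13, 25]
enqueue(29) -> [28, 13, 25, 29]
dequeue() returns 28 -> [13, 25, 29]
dequeue() returns 13 -> [25, 29]
Final queue (front to back): [25, 29]


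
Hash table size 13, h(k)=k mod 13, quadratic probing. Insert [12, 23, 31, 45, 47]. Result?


Insertions: 12->slot 12; 23->slot 10; 31->slot 5; 45->slot 6; 47->slot 8
Table: [None, None, None, None, None, 31, 45, None, 47, None, 23, None, 12]


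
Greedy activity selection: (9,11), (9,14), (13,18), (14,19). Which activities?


Greedy: pick earliest-ending, then skip overlaps.
Selected (2 activities): [(9, 11), (13, 18)]


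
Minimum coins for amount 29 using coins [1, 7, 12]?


dp[0]=0; dp[i]=1+min(dp[i-c] for c in coins)
...dp[24]=2, dp[25]=3, dp[26]=3, dp[27]=4, dp[28]=4, dp[29]=5
Minimum coins for 29 = 5


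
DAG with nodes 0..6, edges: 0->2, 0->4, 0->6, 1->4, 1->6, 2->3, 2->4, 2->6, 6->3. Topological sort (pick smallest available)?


Kahn's algorithm, process smallest node first
Order: [0, 1, 2, 4, 5, 6, 3]


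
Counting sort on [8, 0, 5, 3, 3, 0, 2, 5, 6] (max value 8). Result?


Count array: [2, 0, 1, 2, 0, 2, 1, 0, 1]
Reconstruct: [0, 0, 2, 3, 3, 5, 5, 6, 8]


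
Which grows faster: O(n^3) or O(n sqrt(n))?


n^1.5 grows slower than cubic
O(n sqrt(n)) is asymptotically smaller; O(n^3) grows faster


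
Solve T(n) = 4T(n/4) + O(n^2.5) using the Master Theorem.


a=4, b=4, c=2.5. log_4(4)=1 < c=2.5. Case 3: O(n^c) = O(n^2.500)
Complexity: O(n^2.500)


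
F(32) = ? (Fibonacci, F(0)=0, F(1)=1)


F(n)=F(n-1)+F(n-2)
...F(30)=832040, F(31)=1346269, F(32)=2178309


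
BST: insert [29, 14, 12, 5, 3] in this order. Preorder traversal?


Root = 29; build tree by BST insertion.
Preorder traversal: [29, 14, 12, 5, 3]


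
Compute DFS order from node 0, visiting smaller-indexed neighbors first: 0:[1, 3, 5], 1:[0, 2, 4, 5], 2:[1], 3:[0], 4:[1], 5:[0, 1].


DFS stack-based: start with [0]
Visit order: [0, 1, 2, 4, 5, 3]


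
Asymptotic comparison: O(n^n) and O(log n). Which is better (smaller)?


logarithmic grows slower than n^n
O(log n) is asymptotically smaller; O(n^n) grows faster


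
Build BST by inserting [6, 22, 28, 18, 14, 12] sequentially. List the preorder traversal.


Root = 6; build tree by BST insertion.
Preorder traversal: [6, 22, 18, 14, 12, 28]


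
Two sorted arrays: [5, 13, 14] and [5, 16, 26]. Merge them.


Compare heads, take smaller each step.
Merged: [5, 5, 13, 14, 16, 26]


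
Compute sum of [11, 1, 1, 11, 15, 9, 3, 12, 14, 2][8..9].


Prefix sums: [0, 11, 12, 13, 24, 39, 48, 51, 63, 77, 79]
Sum[8..9] = prefix[10] - prefix[8] = 79 - 63 = 16


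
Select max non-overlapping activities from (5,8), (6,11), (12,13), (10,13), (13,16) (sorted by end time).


Greedy: pick earliest-ending, then skip overlaps.
Selected (3 activities): [(5, 8), (12, 13), (13, 16)]


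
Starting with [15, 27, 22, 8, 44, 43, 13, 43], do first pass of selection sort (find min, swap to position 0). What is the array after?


After one pass: [8, 27, 22, 15, 44, 43, 13, 43]


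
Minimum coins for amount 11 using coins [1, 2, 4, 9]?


dp[0]=0; dp[i]=1+min(dp[i-c] for c in coins)
...dp[6]=2, dp[7]=3, dp[8]=2, dp[9]=1, dp[10]=2, dp[11]=2
Minimum coins for 11 = 2


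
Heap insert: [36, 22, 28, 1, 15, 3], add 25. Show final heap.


Append 25: [36, 22, 28, 1, 15, 3, 25]
Bubble up: no swaps needed
Result: [36, 22, 28, 1, 15, 3, 25]


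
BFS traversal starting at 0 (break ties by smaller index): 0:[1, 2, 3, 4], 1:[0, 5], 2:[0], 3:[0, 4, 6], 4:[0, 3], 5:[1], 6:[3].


BFS queue: start with [0]
Visit order: [0, 1, 2, 3, 4, 5, 6]


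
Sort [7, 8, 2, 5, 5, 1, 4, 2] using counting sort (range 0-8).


Count array: [0, 1, 2, 0, 1, 2, 0, 1, 1]
Reconstruct: [1, 2, 2, 4, 5, 5, 7, 8]


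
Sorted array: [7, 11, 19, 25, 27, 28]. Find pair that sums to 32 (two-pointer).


Two pointers: lo=0, hi=5
Found pair: (7, 25) summing to 32


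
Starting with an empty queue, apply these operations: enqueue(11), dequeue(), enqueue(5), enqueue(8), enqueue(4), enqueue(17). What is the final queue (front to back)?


enqueue(11) -> [11]
dequeue() returns 11 -> []
enqueue(5) -> [5]
enqueue(8) -> [5, 8]
enqueue(4) -> [5, 8, 4]
enqueue(17) -> [5, 8, 4, 17]
Final queue (front to back): [5, 8, 4, 17]


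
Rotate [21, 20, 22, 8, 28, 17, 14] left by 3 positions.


Left rotate by 3: [8, 28, 17, 14, 21, 20, 22]


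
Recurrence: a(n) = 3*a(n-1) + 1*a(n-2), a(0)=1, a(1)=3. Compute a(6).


Build bottom-up:
...a(4)=109, a(5)=360, a(6)=3*360+1*109=1189


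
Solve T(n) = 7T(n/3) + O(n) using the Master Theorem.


a=7, b=3, c=1. log_3(7)=1.771 > c=1. Case 1: O(n^log_b(a)) = O(n^1.771)
Complexity: O(n^1.771)


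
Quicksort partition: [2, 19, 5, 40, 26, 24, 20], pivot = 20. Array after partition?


Elements <= 20 go left of pivot.
Result: [2, 19, 5, 20, 26, 24, 40], pivot at index 3


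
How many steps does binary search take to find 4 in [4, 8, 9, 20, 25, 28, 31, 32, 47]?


Search for 4:
[0,8] mid=4 arr[4]=25
[0,3] mid=1 arr[1]=8
[0,0] mid=0 arr[0]=4
Total: 3 comparisons


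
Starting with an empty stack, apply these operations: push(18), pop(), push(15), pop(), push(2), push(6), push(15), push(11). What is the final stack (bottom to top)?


push(18) -> [18]
pop() returns 18 -> []
push(15) -> [15]
pop() returns 15 -> []
push(2) -> [2]
push(6) -> [2, 6]
push(15) -> [2, 6, 15]
push(11) -> [2, 6, 15, 11]
Final stack (bottom to top): [2, 6, 15, 11]
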